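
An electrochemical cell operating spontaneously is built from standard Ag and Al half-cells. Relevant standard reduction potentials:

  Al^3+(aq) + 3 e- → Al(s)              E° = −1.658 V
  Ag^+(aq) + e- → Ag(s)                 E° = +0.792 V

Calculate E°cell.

The Ag⁺/Ag couple has the higher E°, so Ag ion is reduced (cathode) and Al is oxidized (anode).
E°cell = E°(cathode) − E°(anode) = +0.792 − (−1.658) = +2.450 V.

+2.450 V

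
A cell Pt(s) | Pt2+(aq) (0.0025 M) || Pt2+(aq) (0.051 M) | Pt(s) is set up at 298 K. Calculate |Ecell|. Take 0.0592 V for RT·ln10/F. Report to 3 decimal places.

For a concentration cell E°cell = 0, since both electrodes use the same couple.
The compartment with the higher Pt2+(aq) concentration (0.051 M) acts as the cathode; ions are reduced there and produced at the dilute (0.0025 M) anode.
With n = 2, Ecell = −(0.0592/2)·log([dilute]/[conc]) = −(0.0592/2)·log(0.0025/0.051) = +0.039 V.

0.039 V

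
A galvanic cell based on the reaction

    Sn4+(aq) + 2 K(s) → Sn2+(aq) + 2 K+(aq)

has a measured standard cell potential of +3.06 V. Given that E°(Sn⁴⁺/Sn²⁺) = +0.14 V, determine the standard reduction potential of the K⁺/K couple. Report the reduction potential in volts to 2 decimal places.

−2.92 V

In the reaction as written the Sn⁴⁺/Sn²⁺ couple is reduced (cathode) and K⁺/K is oxidized (anode), so E°cell = E°(Sn⁴⁺/Sn²⁺) − E°(K⁺/K).
E°(K⁺/K) = E°(cathode) − E°cell = +0.14 − (+3.06) = −2.92 V.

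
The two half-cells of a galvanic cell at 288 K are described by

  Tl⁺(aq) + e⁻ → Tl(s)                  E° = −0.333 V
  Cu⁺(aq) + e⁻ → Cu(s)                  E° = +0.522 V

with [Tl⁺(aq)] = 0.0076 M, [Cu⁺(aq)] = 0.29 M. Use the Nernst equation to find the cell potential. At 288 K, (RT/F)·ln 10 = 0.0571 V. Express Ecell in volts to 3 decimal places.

Since E°(Cu⁺/Cu) > E°(Tl⁺/Tl), Cu⁺/Cu serves as the cathode.
The standard potential is +0.522 − (−0.333) = +0.855 V and the balanced reaction transfers n = 1 electron.
Balancing gives Cu⁺(aq) + Tl(s) → Cu(s) + Tl⁺(aq); hence Q = [Tl⁺(aq)] / [Cu⁺(aq)] = 0.0262 (log Q = −1.582).
Applying E = E° − (RT ln10/nF)·log Q gives +0.855 − (0.0571/1)(−1.582) = +0.945 V.

+0.945 V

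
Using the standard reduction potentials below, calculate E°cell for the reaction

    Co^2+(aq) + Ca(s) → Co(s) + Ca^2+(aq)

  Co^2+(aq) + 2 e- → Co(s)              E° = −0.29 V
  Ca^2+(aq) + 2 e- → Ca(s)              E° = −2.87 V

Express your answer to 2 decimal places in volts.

In the reaction as written, Co^2+(aq) is reduced (cathode) and Ca^2+(aq) is produced by oxidation at the anode.
E°cell = E°(cathode) − E°(anode) = −0.29 − (−2.87) = +2.58 V.
The positive value indicates the reaction is spontaneous as written.

+2.58 V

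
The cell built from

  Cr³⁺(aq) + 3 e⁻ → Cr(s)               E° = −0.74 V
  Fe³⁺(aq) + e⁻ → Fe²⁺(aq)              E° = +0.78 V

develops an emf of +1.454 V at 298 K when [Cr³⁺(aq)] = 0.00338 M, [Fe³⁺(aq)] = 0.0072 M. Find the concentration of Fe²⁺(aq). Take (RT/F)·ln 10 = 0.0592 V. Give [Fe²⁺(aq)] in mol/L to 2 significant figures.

Fe³⁺/Fe²⁺ is the cathode (higher E°); E°cell = +0.78 − (−0.74) = +1.52 V with n = 3.
From the Nernst equation, log Q = n(E° − E)/0.0592 = 3·(+1.52 − (+1.454))/0.0592 = 3.345.
The balanced reaction is 3 Fe³⁺(aq) + Cr(s) → 3 Fe²⁺(aq) + Cr³⁺(aq), so Q = ([Fe²⁺(aq)]^3·[Cr³⁺(aq)]) / [Fe³⁺(aq)]^3.
Solving for the unknown gives log [Fe²⁺(aq)] = −0.204, so [Fe²⁺(aq)] ≈ 0.63 M.

0.63 M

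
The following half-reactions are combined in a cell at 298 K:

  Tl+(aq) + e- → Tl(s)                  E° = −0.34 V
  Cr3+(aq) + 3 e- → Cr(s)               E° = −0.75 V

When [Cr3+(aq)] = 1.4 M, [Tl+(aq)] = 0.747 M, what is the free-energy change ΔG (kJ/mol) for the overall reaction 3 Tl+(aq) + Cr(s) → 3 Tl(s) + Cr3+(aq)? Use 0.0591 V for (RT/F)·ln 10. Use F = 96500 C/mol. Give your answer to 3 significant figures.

−116 kJ/mol

With Tl⁺/Tl reduced at the cathode, E°cell = −0.34 − (−0.75) = +0.41 V and n = 3.
Q = [Cr3+(aq)] / [Tl+(aq)]^3 = 3.36, so log Q = 0.526 and E = +0.41 − (0.0591/3)(0.526) = +0.3996 V.
Then ΔG = −nFE = −3 × 96500 × +0.3996 J/mol = −116 kJ/mol.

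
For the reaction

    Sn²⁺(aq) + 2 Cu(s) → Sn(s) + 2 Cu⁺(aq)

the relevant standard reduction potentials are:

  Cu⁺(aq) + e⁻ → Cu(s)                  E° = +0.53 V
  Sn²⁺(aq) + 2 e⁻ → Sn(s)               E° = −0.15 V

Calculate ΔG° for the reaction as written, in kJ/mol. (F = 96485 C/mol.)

+131 kJ/mol

In the reaction as written Sn²⁺(aq) is reduced, so the Sn²⁺/Sn couple is the cathode and Cu⁺/Cu is the anode.
E°cell = −0.15 − (+0.53) = −0.68 V; balancing electrons gives n = 2.
ΔG° = −nFE°cell = −(2)(96485)(−0.68) J/mol = +131 kJ/mol.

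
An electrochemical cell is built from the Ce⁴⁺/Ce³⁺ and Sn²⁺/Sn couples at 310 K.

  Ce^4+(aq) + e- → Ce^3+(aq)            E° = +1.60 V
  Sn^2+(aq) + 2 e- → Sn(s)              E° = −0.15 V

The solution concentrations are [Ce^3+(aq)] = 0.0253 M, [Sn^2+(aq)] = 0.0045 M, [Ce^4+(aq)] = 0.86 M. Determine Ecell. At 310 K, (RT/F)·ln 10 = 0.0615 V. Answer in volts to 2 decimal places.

Ce⁴⁺/Ce³⁺ is reduced (cathode, E° = +1.60 V) and Sn²⁺/Sn is oxidized (anode).
E°cell = E°cat − E°an = +1.60 − (−0.15) = +1.75 V; n = 2.
The balanced reaction is 2 Ce^4+(aq) + Sn(s) → 2 Ce^3+(aq) + Sn^2+(aq), so Q = ([Ce^3+(aq)]^2·[Sn^2+(aq)]) / [Ce^4+(aq)]^2 = 3.89×10^−6 and log Q = −5.410.
E = E° − (0.0615/n)·log Q = +1.75 − (0.0615/2)(−5.410) = +1.92 V.

+1.92 V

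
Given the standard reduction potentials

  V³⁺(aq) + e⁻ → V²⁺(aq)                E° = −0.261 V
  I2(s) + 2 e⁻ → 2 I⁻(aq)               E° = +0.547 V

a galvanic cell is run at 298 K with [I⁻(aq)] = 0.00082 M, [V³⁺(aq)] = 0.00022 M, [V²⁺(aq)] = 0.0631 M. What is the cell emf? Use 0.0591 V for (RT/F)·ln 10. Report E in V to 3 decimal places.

The I₂/I⁻ couple has the more positive E°, so it is the cathode; V³⁺/V²⁺ is the anode.
E°cell = +0.547 − (−0.261) = +0.808 V, with n = 2 electrons transferred.
For the overall reaction I2(s) + 2 V²⁺(aq) → 2 I⁻(aq) + 2 V³⁺(aq), Q = ([I⁻(aq)]^2·[V³⁺(aq)]^2) / [V²⁺(aq)]^2 = 8.17×10^−12, giving log Q = −11.088.
By the Nernst equation, E = +0.808 − (0.0591/2)·(−11.088) = +1.136 V.

+1.136 V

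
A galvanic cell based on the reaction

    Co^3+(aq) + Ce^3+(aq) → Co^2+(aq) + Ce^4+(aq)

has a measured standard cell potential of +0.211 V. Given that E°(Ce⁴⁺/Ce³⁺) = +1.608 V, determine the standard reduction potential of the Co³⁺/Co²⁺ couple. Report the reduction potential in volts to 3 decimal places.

+1.819 V

In the reaction as written the Co³⁺/Co²⁺ couple is reduced (cathode) and Ce⁴⁺/Ce³⁺ is oxidized (anode), so E°cell = E°(Co³⁺/Co²⁺) − E°(Ce⁴⁺/Ce³⁺).
E°(Co³⁺/Co²⁺) = E°cell + E°(anode) = +0.211 + (+1.608) = +1.819 V.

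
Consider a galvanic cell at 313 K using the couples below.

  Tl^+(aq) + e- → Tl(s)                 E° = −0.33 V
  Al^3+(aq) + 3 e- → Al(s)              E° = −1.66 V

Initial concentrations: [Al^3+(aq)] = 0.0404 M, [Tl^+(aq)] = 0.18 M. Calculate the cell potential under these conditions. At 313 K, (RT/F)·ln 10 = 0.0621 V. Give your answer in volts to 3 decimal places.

+1.313 V

The Tl⁺/Tl couple has the more positive E°, so it is the cathode; Al³⁺/Al is the anode.
E°cell = E°cat − E°an = −0.33 − (−1.66) = +1.33 V; n = 3.
For the overall reaction 3 Tl^+(aq) + Al(s) → 3 Tl(s) + Al^3+(aq), Q = [Al^3+(aq)] / [Tl^+(aq)]^3 = 6.93, giving log Q = 0.841.
E = E° − (0.0621/n)·log Q = +1.33 − (0.0621/3)(0.841) = +1.313 V.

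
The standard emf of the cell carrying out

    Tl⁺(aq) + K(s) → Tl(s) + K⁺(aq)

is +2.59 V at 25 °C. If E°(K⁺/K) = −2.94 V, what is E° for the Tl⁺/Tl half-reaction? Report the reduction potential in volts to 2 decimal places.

In the reaction as written the Tl⁺/Tl couple is reduced (cathode) and K⁺/K is oxidized (anode), so E°cell = E°(Tl⁺/Tl) − E°(K⁺/K).
E°(Tl⁺/Tl) = E°cell + E°(anode) = +2.59 + (−2.94) = −0.35 V.

−0.35 V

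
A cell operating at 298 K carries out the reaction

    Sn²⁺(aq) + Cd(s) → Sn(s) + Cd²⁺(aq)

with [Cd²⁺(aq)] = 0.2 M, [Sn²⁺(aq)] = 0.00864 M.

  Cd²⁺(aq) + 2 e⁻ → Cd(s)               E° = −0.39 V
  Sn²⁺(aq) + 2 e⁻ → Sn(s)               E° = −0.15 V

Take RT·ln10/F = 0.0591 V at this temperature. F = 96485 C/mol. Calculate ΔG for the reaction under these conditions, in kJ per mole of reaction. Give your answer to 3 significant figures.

The standard cell potential is −0.15 − (−0.39) = +0.24 V, with n = 2 electrons in the balanced equation.
Q = [Cd²⁺(aq)] / [Sn²⁺(aq)] = 23.1, so log Q = 1.365 and E = +0.24 − (0.0591/2)(1.365) = +0.1997 V.
Finally ΔG = −nFE = −(2)(96485 C/mol)(+0.1997 V) = −38.5 kJ/mol.

−38.5 kJ/mol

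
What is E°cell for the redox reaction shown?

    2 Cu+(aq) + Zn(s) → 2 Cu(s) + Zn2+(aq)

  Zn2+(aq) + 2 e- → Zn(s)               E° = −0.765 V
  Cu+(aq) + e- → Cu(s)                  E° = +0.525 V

Cu+(aq) gains electrons, so the Cu⁺/Cu couple is the cathode; the Zn²⁺/Zn couple is the anode.
E°cell = E°(cathode) − E°(anode) = +0.525 − (−0.765) = +1.290 V.

+1.290 V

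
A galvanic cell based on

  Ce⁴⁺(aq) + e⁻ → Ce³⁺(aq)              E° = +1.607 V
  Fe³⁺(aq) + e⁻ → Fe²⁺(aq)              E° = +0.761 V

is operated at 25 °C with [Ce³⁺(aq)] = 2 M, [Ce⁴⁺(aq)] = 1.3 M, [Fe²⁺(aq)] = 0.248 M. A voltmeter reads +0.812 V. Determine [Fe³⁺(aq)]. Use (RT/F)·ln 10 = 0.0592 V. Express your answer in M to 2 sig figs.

0.60 M

Ce⁴⁺/Ce³⁺ is the cathode (higher E°); E°cell = +1.607 − (+0.761) = +0.846 V with n = 1.
Rearranging E = E° − (0.0592/n)·log Q gives log Q = 1(+0.846 − (+0.812))/0.0592 = 0.574.
Balancing electrons gives Ce⁴⁺(aq) + Fe²⁺(aq) → Ce³⁺(aq) + Fe³⁺(aq); thus Q = ([Ce³⁺(aq)]·[Fe³⁺(aq)]) / ([Ce⁴⁺(aq)]·[Fe²⁺(aq)]).
Substituting the known concentrations and solving, log [Fe³⁺(aq)] = −0.219 and [Fe³⁺(aq)] = 0.60 M.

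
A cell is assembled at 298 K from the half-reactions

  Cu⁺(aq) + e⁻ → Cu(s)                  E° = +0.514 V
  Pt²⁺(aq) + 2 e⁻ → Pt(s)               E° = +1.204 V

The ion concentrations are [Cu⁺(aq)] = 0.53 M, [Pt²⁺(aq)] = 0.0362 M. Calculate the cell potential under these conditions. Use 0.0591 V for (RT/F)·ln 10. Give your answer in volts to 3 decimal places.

Since E°(Pt²⁺/Pt) > E°(Cu⁺/Cu), Pt²⁺/Pt serves as the cathode.
The standard potential is +1.204 − (+0.514) = +0.690 V and the balanced reaction transfers n = 2 electrons.
For the overall reaction Pt²⁺(aq) + 2 Cu(s) → Pt(s) + 2 Cu⁺(aq), Q = [Cu⁺(aq)]^2 / [Pt²⁺(aq)] = 7.76, giving log Q = 0.890.
E = E° − (0.0591/n)·log Q = +0.690 − (0.0591/2)(0.890) = +0.664 V.

+0.664 V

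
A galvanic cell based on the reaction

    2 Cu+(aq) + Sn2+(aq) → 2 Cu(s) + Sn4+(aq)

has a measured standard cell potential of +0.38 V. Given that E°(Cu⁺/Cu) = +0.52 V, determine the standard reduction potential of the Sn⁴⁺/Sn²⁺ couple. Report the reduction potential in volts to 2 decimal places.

+0.14 V

In the reaction as written the Cu⁺/Cu couple is reduced (cathode) and Sn⁴⁺/Sn²⁺ is oxidized (anode), so E°cell = E°(Cu⁺/Cu) − E°(Sn⁴⁺/Sn²⁺).
E°(Sn⁴⁺/Sn²⁺) = E°(cathode) − E°cell = +0.52 − (+0.38) = +0.14 V.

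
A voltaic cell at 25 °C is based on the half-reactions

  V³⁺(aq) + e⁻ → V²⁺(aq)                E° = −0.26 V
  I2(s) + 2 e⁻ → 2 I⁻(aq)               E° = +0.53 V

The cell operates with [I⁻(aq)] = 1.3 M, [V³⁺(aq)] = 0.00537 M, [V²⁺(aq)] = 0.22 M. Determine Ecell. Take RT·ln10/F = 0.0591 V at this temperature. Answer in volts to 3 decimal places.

+0.879 V

The I₂/I⁻ couple has the more positive E°, so it is the cathode; V³⁺/V²⁺ is the anode.
E°cell = +0.53 − (−0.26) = +0.79 V, with n = 2 electrons transferred.
Balancing gives I2(s) + 2 V²⁺(aq) → 2 I⁻(aq) + 2 V³⁺(aq); hence Q = ([I⁻(aq)]^2·[V³⁺(aq)]^2) / [V²⁺(aq)]^2 = 0.00101 (log Q = −2.997).
E = E° − (0.0591/n)·log Q = +0.79 − (0.0591/2)(−2.997) = +0.879 V.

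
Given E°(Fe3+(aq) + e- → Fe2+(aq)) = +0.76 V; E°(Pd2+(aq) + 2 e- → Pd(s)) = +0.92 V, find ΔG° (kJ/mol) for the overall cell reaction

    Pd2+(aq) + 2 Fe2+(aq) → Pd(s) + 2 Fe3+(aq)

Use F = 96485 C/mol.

−30.9 kJ/mol

In the reaction as written Pd2+(aq) is reduced, so the Pd²⁺/Pd couple is the cathode and Fe³⁺/Fe²⁺ is the anode.
E°cell = +0.92 − (+0.76) = +0.16 V; balancing electrons gives n = 2.
ΔG° = −nFE°cell = −(2)(96485)(+0.16) J/mol = −30.9 kJ/mol.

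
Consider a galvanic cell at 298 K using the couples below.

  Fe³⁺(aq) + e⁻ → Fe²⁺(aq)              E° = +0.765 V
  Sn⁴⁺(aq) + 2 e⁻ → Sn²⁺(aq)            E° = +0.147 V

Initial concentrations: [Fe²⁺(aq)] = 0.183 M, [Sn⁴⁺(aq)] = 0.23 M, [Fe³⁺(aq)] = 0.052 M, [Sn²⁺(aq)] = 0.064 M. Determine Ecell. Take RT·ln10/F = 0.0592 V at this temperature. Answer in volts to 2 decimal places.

Since E°(Fe³⁺/Fe²⁺) > E°(Sn⁴⁺/Sn²⁺), Fe³⁺/Fe²⁺ serves as the cathode.
The standard potential is +0.765 − (+0.147) = +0.618 V and the balanced reaction transfers n = 2 electrons.
The balanced reaction is 2 Fe³⁺(aq) + Sn²⁺(aq) → 2 Fe²⁺(aq) + Sn⁴⁺(aq), so Q = ([Fe²⁺(aq)]^2·[Sn⁴⁺(aq)]) / ([Fe³⁺(aq)]^2·[Sn²⁺(aq)]) = 44.5 and log Q = 1.648.
E = E° − (0.0592/n)·log Q = +0.618 − (0.0592/2)(1.648) = +0.57 V.

+0.57 V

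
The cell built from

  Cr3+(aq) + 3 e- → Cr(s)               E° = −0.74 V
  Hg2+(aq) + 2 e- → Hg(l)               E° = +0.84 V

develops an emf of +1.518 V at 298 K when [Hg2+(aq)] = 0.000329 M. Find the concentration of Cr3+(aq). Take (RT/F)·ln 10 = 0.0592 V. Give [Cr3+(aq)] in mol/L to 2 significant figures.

The Hg²⁺/Hg couple has the larger reduction potential, so it is the cathode: E°cell = +0.84 − (−0.74) = +1.58 V and n = 6.
Rearranging E = E° − (0.0592/n)·log Q gives log Q = 6(+1.58 − (+1.518))/0.0592 = 6.284.
For 3 Hg2+(aq) + 2 Cr(s) → 3 Hg(l) + 2 Cr3+(aq), the reaction quotient is Q = [Cr3+(aq)]^2 / [Hg2+(aq)]^3.
Substituting the known concentrations and solving, log [Cr3+(aq)] = −2.082 and [Cr3+(aq)] = 0.0083 M.

0.0083 M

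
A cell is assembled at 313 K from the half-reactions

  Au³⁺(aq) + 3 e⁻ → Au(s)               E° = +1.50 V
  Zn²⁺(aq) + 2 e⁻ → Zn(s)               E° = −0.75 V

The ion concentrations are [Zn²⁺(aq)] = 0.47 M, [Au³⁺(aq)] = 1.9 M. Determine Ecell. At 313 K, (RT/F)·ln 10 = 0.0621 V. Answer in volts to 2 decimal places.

+2.27 V

The Au³⁺/Au couple has the more positive E°, so it is the cathode; Zn²⁺/Zn is the anode.
E°cell = +1.50 − (−0.75) = +2.25 V, with n = 6 electrons transferred.
Balancing gives 2 Au³⁺(aq) + 3 Zn(s) → 2 Au(s) + 3 Zn²⁺(aq); hence Q = [Zn²⁺(aq)]^3 / [Au³⁺(aq)]^2 = 0.0288 (log Q = −1.541).
By the Nernst equation, E = +2.25 − (0.0621/6)·(−1.541) = +2.27 V.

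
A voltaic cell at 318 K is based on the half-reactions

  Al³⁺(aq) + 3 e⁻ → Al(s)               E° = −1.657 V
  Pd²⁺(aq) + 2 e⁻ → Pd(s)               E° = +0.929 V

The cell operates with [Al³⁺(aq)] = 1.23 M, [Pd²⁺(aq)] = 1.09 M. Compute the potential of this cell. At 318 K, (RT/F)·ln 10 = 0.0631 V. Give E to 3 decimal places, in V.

The Pd²⁺/Pd couple has the more positive E°, so it is the cathode; Al³⁺/Al is the anode.
E°cell = E°cat − E°an = +0.929 − (−1.657) = +2.586 V; n = 6.
Balancing gives 3 Pd²⁺(aq) + 2 Al(s) → 3 Pd(s) + 2 Al³⁺(aq); hence Q = [Al³⁺(aq)]^2 / [Pd²⁺(aq)]^3 = 1.17 (log Q = 0.068).
Applying E = E° − (RT ln10/nF)·log Q gives +2.586 − (0.0631/6)(0.068) = +2.585 V.

+2.585 V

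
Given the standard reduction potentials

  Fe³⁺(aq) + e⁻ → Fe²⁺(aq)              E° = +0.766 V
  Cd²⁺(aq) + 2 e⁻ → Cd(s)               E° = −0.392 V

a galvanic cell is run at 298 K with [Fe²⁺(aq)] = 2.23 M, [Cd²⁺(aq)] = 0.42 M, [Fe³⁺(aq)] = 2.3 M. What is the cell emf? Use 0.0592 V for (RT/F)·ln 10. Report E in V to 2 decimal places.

+1.17 V

The Fe³⁺/Fe²⁺ couple has the more positive E°, so it is the cathode; Cd²⁺/Cd is the anode.
E°cell = +0.766 − (−0.392) = +1.158 V, with n = 2 electrons transferred.
Balancing gives 2 Fe³⁺(aq) + Cd(s) → 2 Fe²⁺(aq) + Cd²⁺(aq); hence Q = ([Fe²⁺(aq)]^2·[Cd²⁺(aq)]) / [Fe³⁺(aq)]^2 = 0.395 (log Q = −0.404).
By the Nernst equation, E = +1.158 − (0.0592/2)·(−0.404) = +1.17 V.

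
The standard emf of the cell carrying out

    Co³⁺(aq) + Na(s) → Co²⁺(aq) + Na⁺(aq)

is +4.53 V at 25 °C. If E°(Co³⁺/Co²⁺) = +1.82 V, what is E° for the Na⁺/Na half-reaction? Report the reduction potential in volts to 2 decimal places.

In the reaction as written the Co³⁺/Co²⁺ couple is reduced (cathode) and Na⁺/Na is oxidized (anode), so E°cell = E°(Co³⁺/Co²⁺) − E°(Na⁺/Na).
E°(Na⁺/Na) = E°(cathode) − E°cell = +1.82 − (+4.53) = −2.71 V.

−2.71 V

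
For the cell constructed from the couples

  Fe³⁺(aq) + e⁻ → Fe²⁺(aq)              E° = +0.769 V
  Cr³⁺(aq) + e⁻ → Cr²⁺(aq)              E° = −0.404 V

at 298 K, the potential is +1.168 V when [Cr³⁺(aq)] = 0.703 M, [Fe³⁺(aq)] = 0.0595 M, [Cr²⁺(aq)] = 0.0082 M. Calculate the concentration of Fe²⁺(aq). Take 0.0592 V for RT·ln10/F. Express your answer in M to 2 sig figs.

Fe³⁺/Fe²⁺ is the cathode (higher E°); E°cell = +0.769 − (−0.404) = +1.173 V with n = 1.
Since E = E° − (0.0592/n)·log Q, log Q = n(E° − E)/0.0592 = 0.084.
For Fe³⁺(aq) + Cr²⁺(aq) → Fe²⁺(aq) + Cr³⁺(aq), the reaction quotient is Q = ([Fe²⁺(aq)]·[Cr³⁺(aq)]) / ([Fe³⁺(aq)]·[Cr²⁺(aq)]).
Isolating [Fe²⁺(aq)] in Q = 10^{0.084} yields log [Fe²⁺(aq)] = −3.075, i.e. 0.00084 M.

0.00084 M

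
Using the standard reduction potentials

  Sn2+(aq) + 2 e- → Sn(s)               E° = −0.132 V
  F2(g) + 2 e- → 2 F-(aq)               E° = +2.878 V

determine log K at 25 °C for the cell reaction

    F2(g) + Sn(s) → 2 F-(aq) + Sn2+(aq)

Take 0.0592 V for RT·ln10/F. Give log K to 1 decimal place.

The F₂/F⁻ couple is reduced (cathode); E°cell = +2.878 − (−0.132) = +3.010 V with n = 2.
At equilibrium E = 0, so log K = nE°cell / 0.0592 = (2)(+3.010) / 0.0592 = 101.7.

log K = 101.7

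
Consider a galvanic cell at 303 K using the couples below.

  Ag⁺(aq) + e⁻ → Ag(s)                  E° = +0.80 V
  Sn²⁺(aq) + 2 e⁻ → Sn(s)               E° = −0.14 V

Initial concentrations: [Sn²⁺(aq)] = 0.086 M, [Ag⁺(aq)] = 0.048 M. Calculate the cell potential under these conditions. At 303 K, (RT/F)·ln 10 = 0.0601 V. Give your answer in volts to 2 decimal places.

+0.89 V

The Ag⁺/Ag couple has the more positive E°, so it is the cathode; Sn²⁺/Sn is the anode.
E°cell = +0.80 − (−0.14) = +0.94 V, with n = 2 electrons transferred.
Balancing gives 2 Ag⁺(aq) + Sn(s) → 2 Ag(s) + Sn²⁺(aq); hence Q = [Sn²⁺(aq)] / [Ag⁺(aq)]^2 = 37.3 (log Q = 1.572).
E = E° − (0.0601/n)·log Q = +0.94 − (0.0601/2)(1.572) = +0.89 V.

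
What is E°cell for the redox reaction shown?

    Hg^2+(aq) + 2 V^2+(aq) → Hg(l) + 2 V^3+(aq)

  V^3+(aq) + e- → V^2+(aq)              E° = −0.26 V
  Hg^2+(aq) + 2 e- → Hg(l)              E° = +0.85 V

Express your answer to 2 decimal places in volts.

Hg^2+(aq) gains electrons, so the Hg²⁺/Hg couple is the cathode; the V³⁺/V²⁺ couple is the anode.
E°cell = E°(cathode) − E°(anode) = +0.85 − (−0.26) = +1.11 V.

+1.11 V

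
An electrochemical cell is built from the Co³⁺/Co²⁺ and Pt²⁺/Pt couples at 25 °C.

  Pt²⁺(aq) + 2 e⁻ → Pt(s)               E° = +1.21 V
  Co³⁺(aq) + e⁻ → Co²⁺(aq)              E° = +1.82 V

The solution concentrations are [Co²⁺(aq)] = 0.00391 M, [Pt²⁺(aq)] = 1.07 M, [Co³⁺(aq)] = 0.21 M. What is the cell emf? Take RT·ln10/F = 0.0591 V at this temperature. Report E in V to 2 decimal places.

Co³⁺/Co²⁺ is reduced (cathode, E° = +1.82 V) and Pt²⁺/Pt is oxidized (anode).
The standard potential is +1.82 − (+1.21) = +0.61 V and the balanced reaction transfers n = 2 electrons.
Balancing gives 2 Co³⁺(aq) + Pt(s) → 2 Co²⁺(aq) + Pt²⁺(aq); hence Q = ([Co²⁺(aq)]^2·[Pt²⁺(aq)]) / [Co³⁺(aq)]^2 = 0.000371 (log Q = −3.431).
By the Nernst equation, E = +0.61 − (0.0591/2)·(−3.431) = +0.71 V.

+0.71 V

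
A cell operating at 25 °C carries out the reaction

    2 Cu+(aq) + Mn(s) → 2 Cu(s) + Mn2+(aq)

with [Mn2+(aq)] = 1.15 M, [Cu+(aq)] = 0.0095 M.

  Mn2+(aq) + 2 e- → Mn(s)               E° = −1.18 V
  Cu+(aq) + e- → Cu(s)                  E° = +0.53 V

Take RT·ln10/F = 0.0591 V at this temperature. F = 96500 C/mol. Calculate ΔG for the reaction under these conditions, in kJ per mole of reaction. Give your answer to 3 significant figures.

−307 kJ/mol

With Cu⁺/Cu reduced at the cathode, E°cell = +0.53 − (−1.18) = +1.71 V and n = 2.
The reaction quotient is [Mn2+(aq)] / [Cu+(aq)]^2 = 1.27×10^4; by Nernst, E = +1.71 − (0.0591/2)(4.105) = +1.5887 V.
Finally ΔG = −nFE = −(2)(96500 C/mol)(+1.5887 V) = −307 kJ/mol.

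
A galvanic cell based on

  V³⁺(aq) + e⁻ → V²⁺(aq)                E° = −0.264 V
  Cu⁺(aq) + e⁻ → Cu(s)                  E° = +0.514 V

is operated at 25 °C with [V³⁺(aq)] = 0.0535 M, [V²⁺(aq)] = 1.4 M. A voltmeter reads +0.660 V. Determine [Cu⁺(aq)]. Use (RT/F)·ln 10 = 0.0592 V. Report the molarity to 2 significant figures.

Cu⁺/Cu is the cathode (higher E°); E°cell = +0.514 − (−0.264) = +0.778 V with n = 1.
Rearranging E = E° − (0.0592/n)·log Q gives log Q = 1(+0.778 − (+0.660))/0.0592 = 1.993.
The balanced reaction is Cu⁺(aq) + V²⁺(aq) → Cu(s) + V³⁺(aq), so Q = [V³⁺(aq)] / ([Cu⁺(aq)]·[V²⁺(aq)]).
Solving for the unknown gives log [Cu⁺(aq)] = −3.411, so [Cu⁺(aq)] ≈ 0.00039 M.

0.00039 M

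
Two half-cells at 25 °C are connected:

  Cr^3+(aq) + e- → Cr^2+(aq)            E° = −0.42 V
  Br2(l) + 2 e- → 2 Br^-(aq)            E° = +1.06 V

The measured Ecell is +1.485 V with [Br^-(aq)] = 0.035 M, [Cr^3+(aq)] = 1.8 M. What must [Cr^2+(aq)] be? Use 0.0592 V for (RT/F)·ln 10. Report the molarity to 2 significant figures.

The Br₂/Br⁻ couple has the larger reduction potential, so it is the cathode: E°cell = +1.06 − (−0.42) = +1.48 V and n = 2.
Rearranging E = E° − (0.0592/n)·log Q gives log Q = 2(+1.48 − (+1.485))/0.0592 = −0.169.
For Br2(l) + 2 Cr^2+(aq) → 2 Br^-(aq) + 2 Cr^3+(aq), the reaction quotient is Q = ([Br^-(aq)]^2·[Cr^3+(aq)]^2) / [Cr^2+(aq)]^2.
Solving for the unknown gives log [Cr^2+(aq)] = −1.116, so [Cr^2+(aq)] ≈ 0.077 M.

0.077 M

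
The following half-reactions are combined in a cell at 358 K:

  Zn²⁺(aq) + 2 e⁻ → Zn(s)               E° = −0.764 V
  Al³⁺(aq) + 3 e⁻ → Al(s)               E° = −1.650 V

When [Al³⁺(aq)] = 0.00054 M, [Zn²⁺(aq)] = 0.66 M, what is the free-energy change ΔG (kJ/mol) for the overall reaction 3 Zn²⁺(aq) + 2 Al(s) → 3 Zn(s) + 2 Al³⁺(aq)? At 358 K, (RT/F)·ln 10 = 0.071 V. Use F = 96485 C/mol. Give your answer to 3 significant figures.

The standard cell potential is −0.764 − (−1.650) = +0.886 V, with n = 6 electrons in the balanced equation.
Q = [Al³⁺(aq)]^2 / [Zn²⁺(aq)]^3 = 1.01×10^−6, so log Q = −5.994 and E = +0.886 − (0.071/6)(−5.994) = +0.9569 V.
ΔG = −nFE = −(6)(96485)(+0.9569) J/mol = −554 kJ/mol.

−554 kJ/mol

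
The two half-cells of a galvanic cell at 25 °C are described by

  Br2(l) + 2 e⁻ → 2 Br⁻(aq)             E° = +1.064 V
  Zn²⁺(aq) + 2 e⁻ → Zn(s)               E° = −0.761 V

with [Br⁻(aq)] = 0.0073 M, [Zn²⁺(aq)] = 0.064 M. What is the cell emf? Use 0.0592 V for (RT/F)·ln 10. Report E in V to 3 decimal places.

Since E°(Br₂/Br⁻) > E°(Zn²⁺/Zn), Br₂/Br⁻ serves as the cathode.
The standard potential is +1.064 − (−0.761) = +1.825 V and the balanced reaction transfers n = 2 electrons.
The balanced reaction is Br2(l) + Zn(s) → 2 Br⁻(aq) + Zn²⁺(aq), so Q = [Br⁻(aq)]^2·[Zn²⁺(aq)] = 3.41×10^−6 and log Q = −5.467.
Applying E = E° − (RT ln10/nF)·log Q gives +1.825 − (0.0592/2)(−5.467) = +1.987 V.

+1.987 V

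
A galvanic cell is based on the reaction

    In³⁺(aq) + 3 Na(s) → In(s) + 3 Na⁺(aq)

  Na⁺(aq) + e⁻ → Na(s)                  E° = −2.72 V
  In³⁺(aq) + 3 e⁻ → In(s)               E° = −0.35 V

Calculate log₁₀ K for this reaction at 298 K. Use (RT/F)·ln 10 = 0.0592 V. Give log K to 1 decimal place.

The In³⁺/In couple is reduced (cathode); E°cell = −0.35 − (−2.72) = +2.37 V with n = 3.
At equilibrium E = 0, so log K = nE°cell / 0.0592 = (3)(+2.37) / 0.0592 = 120.1.

log K = 120.1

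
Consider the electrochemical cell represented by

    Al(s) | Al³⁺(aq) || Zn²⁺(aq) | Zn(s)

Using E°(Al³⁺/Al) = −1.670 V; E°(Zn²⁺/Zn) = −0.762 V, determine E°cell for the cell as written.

By convention the left-hand electrode in cell notation is the anode (oxidation) and the right-hand electrode is the cathode (reduction).
E°cell = E°(right) − E°(left) = −0.762 − (−1.670) = +0.908 V.

+0.908 V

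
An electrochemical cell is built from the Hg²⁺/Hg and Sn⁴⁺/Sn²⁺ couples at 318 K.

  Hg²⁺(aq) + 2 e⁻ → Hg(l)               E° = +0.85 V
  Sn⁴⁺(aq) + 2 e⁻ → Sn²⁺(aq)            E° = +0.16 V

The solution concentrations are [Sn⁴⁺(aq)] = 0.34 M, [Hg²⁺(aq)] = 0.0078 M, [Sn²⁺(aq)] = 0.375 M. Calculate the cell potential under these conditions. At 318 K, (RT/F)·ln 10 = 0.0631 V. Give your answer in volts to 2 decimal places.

+0.62 V

The Hg²⁺/Hg couple has the more positive E°, so it is the cathode; Sn⁴⁺/Sn²⁺ is the anode.
The standard potential is +0.85 − (+0.16) = +0.69 V and the balanced reaction transfers n = 2 electrons.
The balanced reaction is Hg²⁺(aq) + Sn²⁺(aq) → Hg(l) + Sn⁴⁺(aq), so Q = [Sn⁴⁺(aq)] / ([Hg²⁺(aq)]·[Sn²⁺(aq)]) = 116 and log Q = 2.065.
Applying E = E° − (RT ln10/nF)·log Q gives +0.69 − (0.0631/2)(2.065) = +0.62 V.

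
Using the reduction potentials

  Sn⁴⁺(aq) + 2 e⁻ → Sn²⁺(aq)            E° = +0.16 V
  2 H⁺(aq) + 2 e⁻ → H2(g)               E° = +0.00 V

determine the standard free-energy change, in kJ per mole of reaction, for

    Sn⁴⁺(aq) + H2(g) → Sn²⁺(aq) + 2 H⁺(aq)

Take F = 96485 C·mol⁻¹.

In the reaction as written Sn⁴⁺(aq) is reduced, so the Sn⁴⁺/Sn²⁺ couple is the cathode and 2H⁺/H₂ is the anode.
E°cell = +0.16 − (+0.00) = +0.16 V; balancing electrons gives n = 2.
ΔG° = −nFE°cell = −(2)(96485)(+0.16) J/mol = −30.9 kJ/mol.

−30.9 kJ/mol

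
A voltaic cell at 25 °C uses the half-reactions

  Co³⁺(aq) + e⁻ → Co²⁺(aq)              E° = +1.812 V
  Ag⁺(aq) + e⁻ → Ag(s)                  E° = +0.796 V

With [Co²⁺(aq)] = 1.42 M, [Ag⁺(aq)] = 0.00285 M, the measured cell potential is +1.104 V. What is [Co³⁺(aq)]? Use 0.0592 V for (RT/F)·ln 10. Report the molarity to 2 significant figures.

The Co³⁺/Co²⁺ couple has the larger reduction potential, so it is the cathode: E°cell = +1.812 − (+0.796) = +1.016 V and n = 1.
Since E = E° − (0.0592/n)·log Q, log Q = n(E° − E)/0.0592 = −1.486.
For Co³⁺(aq) + Ag(s) → Co²⁺(aq) + Ag⁺(aq), the reaction quotient is Q = ([Co²⁺(aq)]·[Ag⁺(aq)]) / [Co³⁺(aq)].
Isolating [Co³⁺(aq)] in Q = 10^{−1.486} yields log [Co³⁺(aq)] = −0.907, i.e. 0.12 M.

0.12 M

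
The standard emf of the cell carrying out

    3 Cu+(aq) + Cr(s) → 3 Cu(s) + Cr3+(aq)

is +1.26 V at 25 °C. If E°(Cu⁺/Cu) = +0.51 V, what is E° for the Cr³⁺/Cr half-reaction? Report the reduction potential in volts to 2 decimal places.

In the reaction as written the Cu⁺/Cu couple is reduced (cathode) and Cr³⁺/Cr is oxidized (anode), so E°cell = E°(Cu⁺/Cu) − E°(Cr³⁺/Cr).
E°(Cr³⁺/Cr) = E°(cathode) − E°cell = +0.51 − (+1.26) = −0.75 V.

−0.75 V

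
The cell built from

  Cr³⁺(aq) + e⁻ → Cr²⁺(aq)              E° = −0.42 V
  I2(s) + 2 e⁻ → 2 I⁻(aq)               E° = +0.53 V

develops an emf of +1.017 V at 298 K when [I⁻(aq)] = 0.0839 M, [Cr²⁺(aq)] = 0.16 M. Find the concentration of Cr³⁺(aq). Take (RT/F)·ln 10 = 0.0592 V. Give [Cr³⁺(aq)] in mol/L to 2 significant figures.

With I₂/I⁻ at the cathode and Cr³⁺/Cr²⁺ at the anode, E°cell = +0.53 − (−0.42) = +0.95 V (n = 2).
From the Nernst equation, log Q = n(E° − E)/0.0592 = 2·(+0.95 − (+1.017))/0.0592 = −2.264.
Balancing electrons gives I2(s) + 2 Cr²⁺(aq) → 2 I⁻(aq) + 2 Cr³⁺(aq); thus Q = ([I⁻(aq)]^2·[Cr³⁺(aq)]^2) / [Cr²⁺(aq)]^2.
Solving for the unknown gives log [Cr³⁺(aq)] = −0.852, so [Cr³⁺(aq)] ≈ 0.14 M.

0.14 M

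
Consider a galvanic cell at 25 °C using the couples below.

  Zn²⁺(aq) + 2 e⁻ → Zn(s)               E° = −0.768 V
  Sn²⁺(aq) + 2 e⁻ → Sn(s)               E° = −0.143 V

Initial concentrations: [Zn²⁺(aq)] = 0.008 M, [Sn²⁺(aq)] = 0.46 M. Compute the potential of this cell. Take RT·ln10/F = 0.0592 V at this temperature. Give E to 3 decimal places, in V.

Sn²⁺/Sn is reduced (cathode, E° = −0.143 V) and Zn²⁺/Zn is oxidized (anode).
The standard potential is −0.143 − (−0.768) = +0.625 V and the balanced reaction transfers n = 2 electrons.
For the overall reaction Sn²⁺(aq) + Zn(s) → Sn(s) + Zn²⁺(aq), Q = [Zn²⁺(aq)] / [Sn²⁺(aq)] = 0.0174, giving log Q = −1.760.
E = E° − (0.0592/n)·log Q = +0.625 − (0.0592/2)(−1.760) = +0.677 V.

+0.677 V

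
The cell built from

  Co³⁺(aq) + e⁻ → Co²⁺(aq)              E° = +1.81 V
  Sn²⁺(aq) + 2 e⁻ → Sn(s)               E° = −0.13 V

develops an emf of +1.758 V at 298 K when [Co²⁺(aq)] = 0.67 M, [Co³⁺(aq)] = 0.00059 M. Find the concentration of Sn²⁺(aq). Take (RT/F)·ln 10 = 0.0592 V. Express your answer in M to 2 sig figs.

1.1 M

The Co³⁺/Co²⁺ couple has the larger reduction potential, so it is the cathode: E°cell = +1.81 − (−0.13) = +1.94 V and n = 2.
Rearranging E = E° − (0.0592/n)·log Q gives log Q = 2(+1.94 − (+1.758))/0.0592 = 6.149.
The balanced reaction is 2 Co³⁺(aq) + Sn(s) → 2 Co²⁺(aq) + Sn²⁺(aq), so Q = ([Co²⁺(aq)]^2·[Sn²⁺(aq)]) / [Co³⁺(aq)]^2.
Isolating [Sn²⁺(aq)] in Q = 10^{6.149} yields log [Sn²⁺(aq)] = 0.039, i.e. 1.1 M.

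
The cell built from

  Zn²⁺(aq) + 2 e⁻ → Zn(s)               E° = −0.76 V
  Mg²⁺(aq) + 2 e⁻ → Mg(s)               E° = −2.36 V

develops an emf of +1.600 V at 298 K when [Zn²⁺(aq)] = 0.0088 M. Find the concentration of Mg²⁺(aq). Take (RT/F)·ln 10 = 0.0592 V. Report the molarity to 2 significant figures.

The Zn²⁺/Zn couple has the larger reduction potential, so it is the cathode: E°cell = −0.76 − (−2.36) = +1.60 V and n = 2.
Rearranging E = E° − (0.0592/n)·log Q gives log Q = 2(+1.60 − (+1.600))/0.0592 = 0.000.
The balanced reaction is Zn²⁺(aq) + Mg(s) → Zn(s) + Mg²⁺(aq), so Q = [Mg²⁺(aq)] / [Zn²⁺(aq)].
Solving for the unknown gives log [Mg²⁺(aq)] = −2.056, so [Mg²⁺(aq)] ≈ 0.0088 M.

0.0088 M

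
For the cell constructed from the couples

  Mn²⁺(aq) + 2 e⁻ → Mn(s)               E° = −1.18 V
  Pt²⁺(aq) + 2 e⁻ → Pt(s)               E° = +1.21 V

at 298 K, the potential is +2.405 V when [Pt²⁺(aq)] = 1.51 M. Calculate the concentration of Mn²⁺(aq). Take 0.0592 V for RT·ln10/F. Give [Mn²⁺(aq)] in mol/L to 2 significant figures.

The Pt²⁺/Pt couple has the larger reduction potential, so it is the cathode: E°cell = +1.21 − (−1.18) = +2.39 V and n = 2.
Rearranging E = E° − (0.0592/n)·log Q gives log Q = 2(+2.39 − (+2.405))/0.0592 = −0.507.
The balanced reaction is Pt²⁺(aq) + Mn(s) → Pt(s) + Mn²⁺(aq), so Q = [Mn²⁺(aq)] / [Pt²⁺(aq)].
Substituting the known concentrations and solving, log [Mn²⁺(aq)] = −0.328 and [Mn²⁺(aq)] = 0.47 M.

0.47 M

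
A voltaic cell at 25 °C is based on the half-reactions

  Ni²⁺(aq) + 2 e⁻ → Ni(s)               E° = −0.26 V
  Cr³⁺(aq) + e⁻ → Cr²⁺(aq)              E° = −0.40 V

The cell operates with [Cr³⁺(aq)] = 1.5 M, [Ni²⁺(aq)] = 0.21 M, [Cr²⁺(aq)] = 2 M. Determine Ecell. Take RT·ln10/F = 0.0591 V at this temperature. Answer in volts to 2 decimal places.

Since E°(Ni²⁺/Ni) > E°(Cr³⁺/Cr²⁺), Ni²⁺/Ni serves as the cathode.
E°cell = E°cat − E°an = −0.26 − (−0.40) = +0.14 V; n = 2.
For the overall reaction Ni²⁺(aq) + 2 Cr²⁺(aq) → Ni(s) + 2 Cr³⁺(aq), Q = [Cr³⁺(aq)]^2 / ([Ni²⁺(aq)]·[Cr²⁺(aq)]^2) = 2.68, giving log Q = 0.428.
Applying E = E° − (RT ln10/nF)·log Q gives +0.14 − (0.0591/2)(0.428) = +0.13 V.

+0.13 V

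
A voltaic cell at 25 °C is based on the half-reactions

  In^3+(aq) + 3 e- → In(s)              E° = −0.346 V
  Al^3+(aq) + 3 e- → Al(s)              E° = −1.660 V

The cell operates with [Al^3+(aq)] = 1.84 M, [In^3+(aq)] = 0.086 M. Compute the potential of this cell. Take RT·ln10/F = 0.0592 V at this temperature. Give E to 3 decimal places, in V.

In³⁺/In is reduced (cathode, E° = −0.346 V) and Al³⁺/Al is oxidized (anode).
E°cell = E°cat − E°an = −0.346 − (−1.660) = +1.314 V; n = 3.
For the overall reaction In^3+(aq) + Al(s) → In(s) + Al^3+(aq), Q = [Al^3+(aq)] / [In^3+(aq)] = 21.4, giving log Q = 1.330.
By the Nernst equation, E = +1.314 − (0.0592/3)·(1.330) = +1.288 V.

+1.288 V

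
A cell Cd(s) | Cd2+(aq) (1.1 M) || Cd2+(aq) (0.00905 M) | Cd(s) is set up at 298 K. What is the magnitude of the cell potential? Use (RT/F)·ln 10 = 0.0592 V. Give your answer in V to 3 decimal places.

0.062 V

For a concentration cell E°cell = 0, since both electrodes use the same couple.
The compartment with the higher Cd2+(aq) concentration (1.1 M) acts as the cathode; ions are reduced there and produced at the dilute (0.00905 M) anode.
With n = 2, Ecell = −(0.0592/2)·log([dilute]/[conc]) = −(0.0592/2)·log(0.00905/1.1) = +0.062 V.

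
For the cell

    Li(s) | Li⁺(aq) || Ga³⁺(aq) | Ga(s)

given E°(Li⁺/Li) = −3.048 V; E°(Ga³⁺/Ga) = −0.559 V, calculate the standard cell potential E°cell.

+2.489 V

By convention the left-hand electrode in cell notation is the anode (oxidation) and the right-hand electrode is the cathode (reduction).
E°cell = E°(right) − E°(left) = −0.559 − (−3.048) = +2.489 V.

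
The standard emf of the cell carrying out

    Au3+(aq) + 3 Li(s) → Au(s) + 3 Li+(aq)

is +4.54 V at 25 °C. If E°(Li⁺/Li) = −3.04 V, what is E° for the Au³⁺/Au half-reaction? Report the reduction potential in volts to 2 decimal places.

+1.50 V

In the reaction as written the Au³⁺/Au couple is reduced (cathode) and Li⁺/Li is oxidized (anode), so E°cell = E°(Au³⁺/Au) − E°(Li⁺/Li).
E°(Au³⁺/Au) = E°cell + E°(anode) = +4.54 + (−3.04) = +1.50 V.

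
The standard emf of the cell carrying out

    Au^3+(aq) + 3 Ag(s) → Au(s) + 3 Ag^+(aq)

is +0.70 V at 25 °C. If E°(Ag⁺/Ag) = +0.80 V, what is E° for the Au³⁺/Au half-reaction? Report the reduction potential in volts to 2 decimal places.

+1.50 V

In the reaction as written the Au³⁺/Au couple is reduced (cathode) and Ag⁺/Ag is oxidized (anode), so E°cell = E°(Au³⁺/Au) − E°(Ag⁺/Ag).
E°(Au³⁺/Au) = E°cell + E°(anode) = +0.70 + (+0.80) = +1.50 V.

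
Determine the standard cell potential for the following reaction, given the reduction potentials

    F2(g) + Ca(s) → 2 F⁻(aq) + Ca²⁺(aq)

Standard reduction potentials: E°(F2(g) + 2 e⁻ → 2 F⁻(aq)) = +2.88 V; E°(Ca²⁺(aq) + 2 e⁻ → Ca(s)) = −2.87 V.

In the reaction as written, F2(g) is reduced (cathode) and Ca²⁺(aq) is produced by oxidation at the anode.
E°cell = E°(cathode) − E°(anode) = +2.88 − (−2.87) = +5.75 V.
The positive value indicates the reaction is spontaneous as written.

+5.75 V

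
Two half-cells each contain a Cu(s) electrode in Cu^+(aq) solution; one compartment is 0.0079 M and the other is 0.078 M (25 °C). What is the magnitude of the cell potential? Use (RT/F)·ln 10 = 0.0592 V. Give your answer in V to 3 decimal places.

0.059 V

For a concentration cell E°cell = 0, since both electrodes use the same couple.
The compartment with the higher Cu^+(aq) concentration (0.078 M) acts as the cathode; ions are reduced there and produced at the dilute (0.0079 M) anode.
With n = 1, Ecell = −(0.0592/1)·log([dilute]/[conc]) = −(0.0592/1)·log(0.0079/0.078) = +0.059 V.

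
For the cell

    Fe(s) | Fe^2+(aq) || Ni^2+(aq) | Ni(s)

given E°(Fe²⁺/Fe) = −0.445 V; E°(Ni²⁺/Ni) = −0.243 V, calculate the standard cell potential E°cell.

+0.202 V

By convention the left-hand electrode in cell notation is the anode (oxidation) and the right-hand electrode is the cathode (reduction).
E°cell = E°(right) − E°(left) = −0.243 − (−0.445) = +0.202 V.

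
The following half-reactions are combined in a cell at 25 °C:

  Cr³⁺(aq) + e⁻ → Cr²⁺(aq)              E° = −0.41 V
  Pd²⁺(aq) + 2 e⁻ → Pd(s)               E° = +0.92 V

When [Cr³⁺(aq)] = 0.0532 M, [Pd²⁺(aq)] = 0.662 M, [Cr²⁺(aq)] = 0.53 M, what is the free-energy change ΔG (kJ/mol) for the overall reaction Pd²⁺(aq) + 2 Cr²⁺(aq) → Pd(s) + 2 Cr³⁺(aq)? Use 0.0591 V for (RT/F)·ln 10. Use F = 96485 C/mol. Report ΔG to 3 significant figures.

With Pd²⁺/Pd reduced at the cathode, E°cell = +0.92 − (−0.41) = +1.33 V and n = 2.
Here Q = [Cr³⁺(aq)]^2 / ([Pd²⁺(aq)]·[Cr²⁺(aq)]^2) = 0.0152 (log Q = −1.818), giving E = +1.33 − (0.0591/2)·(−1.818) = +1.3837 V.
Then ΔG = −nFE = −2 × 96485 × +1.3837 J/mol = −267 kJ/mol.

−267 kJ/mol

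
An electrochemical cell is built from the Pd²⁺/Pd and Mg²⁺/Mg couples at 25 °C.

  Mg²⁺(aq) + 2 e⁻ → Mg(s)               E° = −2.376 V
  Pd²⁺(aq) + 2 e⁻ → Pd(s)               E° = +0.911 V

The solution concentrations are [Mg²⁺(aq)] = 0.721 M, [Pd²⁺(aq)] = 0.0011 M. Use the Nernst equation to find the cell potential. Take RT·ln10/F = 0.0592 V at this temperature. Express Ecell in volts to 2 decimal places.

The Pd²⁺/Pd couple has the more positive E°, so it is the cathode; Mg²⁺/Mg is the anode.
E°cell = E°cat − E°an = +0.911 − (−2.376) = +3.287 V; n = 2.
The balanced reaction is Pd²⁺(aq) + Mg(s) → Pd(s) + Mg²⁺(aq), so Q = [Mg²⁺(aq)] / [Pd²⁺(aq)] = 655 and log Q = 2.817.
E = E° − (0.0592/n)·log Q = +3.287 − (0.0592/2)(2.817) = +3.20 V.

+3.20 V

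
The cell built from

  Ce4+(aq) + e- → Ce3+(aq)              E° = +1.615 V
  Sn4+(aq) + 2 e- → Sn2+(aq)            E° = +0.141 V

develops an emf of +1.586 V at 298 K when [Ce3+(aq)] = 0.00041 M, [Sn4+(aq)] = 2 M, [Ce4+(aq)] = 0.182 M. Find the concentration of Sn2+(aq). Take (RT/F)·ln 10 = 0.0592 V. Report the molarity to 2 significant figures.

The Ce⁴⁺/Ce³⁺ couple has the larger reduction potential, so it is the cathode: E°cell = +1.615 − (+0.141) = +1.474 V and n = 2.
Rearranging E = E° − (0.0592/n)·log Q gives log Q = 2(+1.474 − (+1.586))/0.0592 = −3.784.
Balancing electrons gives 2 Ce4+(aq) + Sn2+(aq) → 2 Ce3+(aq) + Sn4+(aq); thus Q = ([Ce3+(aq)]^2·[Sn4+(aq)]) / ([Ce4+(aq)]^2·[Sn2+(aq)]).
Substituting the known concentrations and solving, log [Sn2+(aq)] = −1.210 and [Sn2+(aq)] = 0.062 M.

0.062 M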